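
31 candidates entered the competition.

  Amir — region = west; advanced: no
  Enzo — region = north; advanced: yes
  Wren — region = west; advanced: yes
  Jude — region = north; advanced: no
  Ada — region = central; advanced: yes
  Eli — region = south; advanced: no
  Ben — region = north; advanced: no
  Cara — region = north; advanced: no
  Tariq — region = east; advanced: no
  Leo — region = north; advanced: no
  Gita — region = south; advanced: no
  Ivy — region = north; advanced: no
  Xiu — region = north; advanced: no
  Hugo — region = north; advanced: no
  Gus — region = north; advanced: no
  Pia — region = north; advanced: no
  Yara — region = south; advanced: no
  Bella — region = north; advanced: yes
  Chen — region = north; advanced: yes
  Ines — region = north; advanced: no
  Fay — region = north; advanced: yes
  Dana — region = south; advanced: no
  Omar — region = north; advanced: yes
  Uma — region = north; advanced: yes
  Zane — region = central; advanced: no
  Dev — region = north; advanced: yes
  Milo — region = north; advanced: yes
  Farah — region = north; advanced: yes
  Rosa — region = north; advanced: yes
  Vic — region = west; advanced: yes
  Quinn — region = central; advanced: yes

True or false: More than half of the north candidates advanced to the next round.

False

'More than half of the north candidates advanced to the next round' holds iff |A ∩ B| > |A ∖ B|.
|A| = 20, |A ∩ B| = 10, |A ∖ B| = 10.
10 = 10, so the statement is false.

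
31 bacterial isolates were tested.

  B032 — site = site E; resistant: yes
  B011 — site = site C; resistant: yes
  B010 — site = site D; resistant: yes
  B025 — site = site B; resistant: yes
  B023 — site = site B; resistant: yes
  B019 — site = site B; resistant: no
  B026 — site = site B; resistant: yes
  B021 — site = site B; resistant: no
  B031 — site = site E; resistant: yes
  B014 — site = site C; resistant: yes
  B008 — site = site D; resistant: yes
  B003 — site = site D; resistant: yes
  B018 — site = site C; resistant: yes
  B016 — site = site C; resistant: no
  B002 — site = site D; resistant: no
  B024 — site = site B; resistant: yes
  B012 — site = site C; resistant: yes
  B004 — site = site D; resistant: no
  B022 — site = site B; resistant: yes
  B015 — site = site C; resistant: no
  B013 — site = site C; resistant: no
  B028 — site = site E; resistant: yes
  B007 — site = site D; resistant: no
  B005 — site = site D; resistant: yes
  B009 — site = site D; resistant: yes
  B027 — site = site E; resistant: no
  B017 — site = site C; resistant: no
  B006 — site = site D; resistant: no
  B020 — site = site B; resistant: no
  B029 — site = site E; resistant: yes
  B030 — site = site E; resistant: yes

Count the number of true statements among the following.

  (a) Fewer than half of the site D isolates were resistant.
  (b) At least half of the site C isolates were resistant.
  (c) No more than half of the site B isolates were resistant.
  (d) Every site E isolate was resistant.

1

(a) site D: |A| = 9, |A ∩ B| = 5; needs |A ∩ B| < |A ∖ B| — false.
(b) site C: |A| = 8, |A ∩ B| = 4; needs |A ∩ B| ≥ |A ∖ B| — true.
(c) site B: |A| = 8, |A ∩ B| = 5; needs |A ∩ B| ≤ |A ∖ B| — false.
(d) site E: |A| = 6, |A ∩ B| = 5; needs A ⊆ B, i.e. every element of A is in B (|A ∖ B| = 0) — false.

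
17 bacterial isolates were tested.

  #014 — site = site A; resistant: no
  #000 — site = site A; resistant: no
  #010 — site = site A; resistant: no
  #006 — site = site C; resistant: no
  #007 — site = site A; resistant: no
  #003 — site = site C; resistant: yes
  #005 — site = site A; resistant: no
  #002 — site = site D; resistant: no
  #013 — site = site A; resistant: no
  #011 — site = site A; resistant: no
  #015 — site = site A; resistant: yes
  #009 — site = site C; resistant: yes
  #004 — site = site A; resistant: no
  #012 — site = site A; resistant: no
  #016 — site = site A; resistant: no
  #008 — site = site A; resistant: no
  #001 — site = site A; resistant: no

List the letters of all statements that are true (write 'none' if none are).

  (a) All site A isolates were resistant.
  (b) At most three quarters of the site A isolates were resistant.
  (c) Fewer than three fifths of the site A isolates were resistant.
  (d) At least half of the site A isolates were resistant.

|A| = 13, |A ∩ B| = 1, |A ∖ B| = 12.
(a) A ⊆ B, i.e. every element of A is in B (|A ∖ B| = 0): fails.
(b) |A ∩ B| / |A| ≤ 3/4: holds.
(c) |A ∩ B| / |A| < 3/5: holds.
(d) |A ∩ B| ≥ |A ∖ B|: fails.

(b), (c)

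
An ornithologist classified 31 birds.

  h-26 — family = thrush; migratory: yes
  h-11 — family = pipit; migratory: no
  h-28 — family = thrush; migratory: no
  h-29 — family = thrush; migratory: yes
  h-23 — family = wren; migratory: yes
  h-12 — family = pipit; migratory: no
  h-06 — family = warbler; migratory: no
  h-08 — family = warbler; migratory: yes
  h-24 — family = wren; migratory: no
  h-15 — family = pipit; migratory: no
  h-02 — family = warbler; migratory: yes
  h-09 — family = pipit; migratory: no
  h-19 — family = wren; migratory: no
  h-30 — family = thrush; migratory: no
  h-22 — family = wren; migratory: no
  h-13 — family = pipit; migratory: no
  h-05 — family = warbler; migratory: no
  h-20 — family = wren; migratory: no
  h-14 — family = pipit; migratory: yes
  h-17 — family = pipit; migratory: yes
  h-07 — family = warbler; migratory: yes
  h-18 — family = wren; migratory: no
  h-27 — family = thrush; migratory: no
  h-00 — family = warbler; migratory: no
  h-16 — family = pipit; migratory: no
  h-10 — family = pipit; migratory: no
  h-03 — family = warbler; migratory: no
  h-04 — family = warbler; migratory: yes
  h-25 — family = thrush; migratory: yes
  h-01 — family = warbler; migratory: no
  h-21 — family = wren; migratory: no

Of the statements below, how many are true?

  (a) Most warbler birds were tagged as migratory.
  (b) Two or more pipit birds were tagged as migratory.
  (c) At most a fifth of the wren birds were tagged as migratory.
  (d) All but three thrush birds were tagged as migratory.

3

(a) warbler: |A| = 9, |A ∩ B| = 4; needs |A ∩ B| > |A ∖ B| — false.
(b) pipit: |A| = 9, |A ∩ B| = 2; needs |A ∩ B| ≥ 2 — true.
(c) wren: |A| = 7, |A ∩ B| = 1; needs |A ∩ B| / |A| ≤ 1/5 — true.
(d) thrush: |A| = 6, |A ∩ B| = 3; needs |A ∖ B| = 3 — true.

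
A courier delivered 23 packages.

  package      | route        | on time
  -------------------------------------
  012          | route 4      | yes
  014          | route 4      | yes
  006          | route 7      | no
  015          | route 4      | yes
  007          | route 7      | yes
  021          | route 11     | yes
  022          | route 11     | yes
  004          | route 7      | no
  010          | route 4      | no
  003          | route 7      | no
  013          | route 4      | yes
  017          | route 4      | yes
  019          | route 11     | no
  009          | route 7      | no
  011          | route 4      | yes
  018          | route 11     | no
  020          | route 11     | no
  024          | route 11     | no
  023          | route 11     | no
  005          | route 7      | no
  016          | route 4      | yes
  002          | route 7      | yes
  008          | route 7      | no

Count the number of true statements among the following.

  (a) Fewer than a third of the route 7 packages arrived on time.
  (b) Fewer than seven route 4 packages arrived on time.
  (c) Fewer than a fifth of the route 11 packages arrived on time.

(a) route 7: |A| = 8, |A ∩ B| = 2; needs |A ∩ B| / |A| < 1/3 — true.
(b) route 4: |A| = 8, |A ∩ B| = 7; needs |A ∩ B| < 7 — false.
(c) route 11: |A| = 7, |A ∩ B| = 2; needs |A ∩ B| / |A| < 1/5 — false.

1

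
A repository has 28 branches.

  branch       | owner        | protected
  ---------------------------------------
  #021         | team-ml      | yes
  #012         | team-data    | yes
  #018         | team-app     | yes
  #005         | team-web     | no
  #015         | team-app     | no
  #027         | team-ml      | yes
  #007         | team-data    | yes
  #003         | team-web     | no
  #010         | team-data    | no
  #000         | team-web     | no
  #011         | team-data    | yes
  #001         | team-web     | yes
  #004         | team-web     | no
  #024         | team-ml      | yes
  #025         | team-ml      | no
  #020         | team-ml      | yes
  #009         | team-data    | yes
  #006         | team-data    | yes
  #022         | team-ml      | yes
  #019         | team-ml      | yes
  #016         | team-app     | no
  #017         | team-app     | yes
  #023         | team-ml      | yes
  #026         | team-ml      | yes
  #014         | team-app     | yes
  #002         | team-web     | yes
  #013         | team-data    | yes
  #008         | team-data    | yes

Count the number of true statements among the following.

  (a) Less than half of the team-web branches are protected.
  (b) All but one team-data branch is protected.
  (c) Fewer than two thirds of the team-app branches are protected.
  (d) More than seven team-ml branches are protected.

(a) team-web: |A| = 6, |A ∩ B| = 2; needs |A ∩ B| < |A ∖ B| — true.
(b) team-data: |A| = 8, |A ∩ B| = 7; needs |A ∖ B| = 1 — true.
(c) team-app: |A| = 5, |A ∩ B| = 3; needs |A ∩ B| / |A| < 2/3 — true.
(d) team-ml: |A| = 9, |A ∩ B| = 8; needs |A ∩ B| > 7 — true.

4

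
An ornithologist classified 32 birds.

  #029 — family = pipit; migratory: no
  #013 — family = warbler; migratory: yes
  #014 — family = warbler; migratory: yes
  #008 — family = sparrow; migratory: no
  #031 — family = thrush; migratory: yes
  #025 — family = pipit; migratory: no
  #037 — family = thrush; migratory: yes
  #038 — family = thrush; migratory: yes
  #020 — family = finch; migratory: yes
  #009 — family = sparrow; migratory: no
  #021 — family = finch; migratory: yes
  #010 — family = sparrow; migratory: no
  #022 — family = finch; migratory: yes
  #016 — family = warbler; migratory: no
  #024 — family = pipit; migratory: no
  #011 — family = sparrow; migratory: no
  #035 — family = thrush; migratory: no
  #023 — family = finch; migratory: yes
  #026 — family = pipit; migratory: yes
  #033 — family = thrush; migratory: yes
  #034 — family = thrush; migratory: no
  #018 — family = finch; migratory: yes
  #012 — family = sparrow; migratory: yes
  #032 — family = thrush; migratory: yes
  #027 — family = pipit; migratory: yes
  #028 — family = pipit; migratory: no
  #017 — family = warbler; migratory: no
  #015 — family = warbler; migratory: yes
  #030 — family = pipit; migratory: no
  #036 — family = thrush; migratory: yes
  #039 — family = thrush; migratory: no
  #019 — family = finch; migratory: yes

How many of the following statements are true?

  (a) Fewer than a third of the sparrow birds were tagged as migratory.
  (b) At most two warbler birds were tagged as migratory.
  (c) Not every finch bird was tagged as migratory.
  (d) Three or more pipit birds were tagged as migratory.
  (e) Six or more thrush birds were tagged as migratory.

(a) sparrow: |A| = 5, |A ∩ B| = 1; needs |A ∩ B| / |A| < 1/3 — true.
(b) warbler: |A| = 5, |A ∩ B| = 3; needs |A ∩ B| ≤ 2 — false.
(c) finch: |A| = 6, |A ∩ B| = 6; needs A ⊄ B (|A ∖ B| ≥ 1) — false.
(d) pipit: |A| = 7, |A ∩ B| = 2; needs |A ∩ B| ≥ 3 — false.
(e) thrush: |A| = 9, |A ∩ B| = 6; needs |A ∩ B| ≥ 6 — true.

2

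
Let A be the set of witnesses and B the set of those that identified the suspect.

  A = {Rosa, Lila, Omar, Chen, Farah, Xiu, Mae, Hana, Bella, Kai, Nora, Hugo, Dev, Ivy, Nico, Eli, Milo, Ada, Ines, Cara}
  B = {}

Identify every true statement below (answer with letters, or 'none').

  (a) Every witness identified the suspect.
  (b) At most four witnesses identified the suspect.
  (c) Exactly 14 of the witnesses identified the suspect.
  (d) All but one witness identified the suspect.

(b)

|A| = 20, |A ∩ B| = 0, |A ∖ B| = 20.
(a) A ⊆ B, i.e. every element of A is in B (|A ∖ B| = 0): fails.
(b) |A ∩ B| ≤ 4: holds.
(c) |A ∩ B| = 14: fails.
(d) |A ∖ B| = 1: fails.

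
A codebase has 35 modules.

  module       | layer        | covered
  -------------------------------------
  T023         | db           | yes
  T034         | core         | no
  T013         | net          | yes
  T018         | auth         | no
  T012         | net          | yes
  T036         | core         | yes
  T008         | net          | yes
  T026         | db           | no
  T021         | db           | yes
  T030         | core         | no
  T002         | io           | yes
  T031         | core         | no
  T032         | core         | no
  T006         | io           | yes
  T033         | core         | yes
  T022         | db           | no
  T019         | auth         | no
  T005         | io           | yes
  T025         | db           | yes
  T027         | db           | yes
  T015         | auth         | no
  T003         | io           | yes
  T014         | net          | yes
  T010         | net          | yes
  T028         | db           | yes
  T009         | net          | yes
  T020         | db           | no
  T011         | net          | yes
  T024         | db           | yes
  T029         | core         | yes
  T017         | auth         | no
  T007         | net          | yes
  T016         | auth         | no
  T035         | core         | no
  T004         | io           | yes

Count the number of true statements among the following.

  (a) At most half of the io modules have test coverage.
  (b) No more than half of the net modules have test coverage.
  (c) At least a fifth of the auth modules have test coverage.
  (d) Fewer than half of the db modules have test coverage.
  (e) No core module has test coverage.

0

(a) io: |A| = 5, |A ∩ B| = 5; needs |A ∩ B| ≤ |A ∖ B| — false.
(b) net: |A| = 8, |A ∩ B| = 8; needs |A ∩ B| ≤ |A ∖ B| — false.
(c) auth: |A| = 5, |A ∩ B| = 0; needs |A ∩ B| / |A| ≥ 1/5 — false.
(d) db: |A| = 9, |A ∩ B| = 6; needs |A ∩ B| < |A ∖ B| — false.
(e) core: |A| = 8, |A ∩ B| = 3; needs A ∩ B = ∅ (|A ∩ B| = 0) — false.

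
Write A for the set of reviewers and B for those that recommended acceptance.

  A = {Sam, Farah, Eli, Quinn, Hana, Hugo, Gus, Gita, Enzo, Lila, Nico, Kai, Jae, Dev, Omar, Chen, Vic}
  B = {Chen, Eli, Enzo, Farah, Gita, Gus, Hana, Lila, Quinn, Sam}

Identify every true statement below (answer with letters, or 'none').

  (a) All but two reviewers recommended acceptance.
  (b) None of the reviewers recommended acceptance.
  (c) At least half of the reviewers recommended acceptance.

(c)

|A| = 17, |A ∩ B| = 10, |A ∖ B| = 7.
(a) |A ∖ B| = 2: fails.
(b) A ∩ B = ∅ (|A ∩ B| = 0): fails.
(c) |A ∩ B| ≥ |A ∖ B|: holds.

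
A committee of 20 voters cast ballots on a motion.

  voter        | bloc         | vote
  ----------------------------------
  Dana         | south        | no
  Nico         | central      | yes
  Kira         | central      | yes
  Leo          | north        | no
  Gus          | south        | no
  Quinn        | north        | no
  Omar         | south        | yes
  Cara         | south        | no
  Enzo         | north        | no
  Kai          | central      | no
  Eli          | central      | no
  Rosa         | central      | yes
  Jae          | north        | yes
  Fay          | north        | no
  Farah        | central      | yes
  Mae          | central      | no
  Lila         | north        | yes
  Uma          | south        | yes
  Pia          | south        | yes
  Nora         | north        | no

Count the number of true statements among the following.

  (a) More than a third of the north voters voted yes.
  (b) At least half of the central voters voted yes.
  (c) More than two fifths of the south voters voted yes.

(a) north: |A| = 7, |A ∩ B| = 2; needs |A ∩ B| / |A| > 1/3 — false.
(b) central: |A| = 7, |A ∩ B| = 4; needs |A ∩ B| ≥ |A ∖ B| — true.
(c) south: |A| = 6, |A ∩ B| = 3; needs |A ∩ B| / |A| > 2/5 — true.

2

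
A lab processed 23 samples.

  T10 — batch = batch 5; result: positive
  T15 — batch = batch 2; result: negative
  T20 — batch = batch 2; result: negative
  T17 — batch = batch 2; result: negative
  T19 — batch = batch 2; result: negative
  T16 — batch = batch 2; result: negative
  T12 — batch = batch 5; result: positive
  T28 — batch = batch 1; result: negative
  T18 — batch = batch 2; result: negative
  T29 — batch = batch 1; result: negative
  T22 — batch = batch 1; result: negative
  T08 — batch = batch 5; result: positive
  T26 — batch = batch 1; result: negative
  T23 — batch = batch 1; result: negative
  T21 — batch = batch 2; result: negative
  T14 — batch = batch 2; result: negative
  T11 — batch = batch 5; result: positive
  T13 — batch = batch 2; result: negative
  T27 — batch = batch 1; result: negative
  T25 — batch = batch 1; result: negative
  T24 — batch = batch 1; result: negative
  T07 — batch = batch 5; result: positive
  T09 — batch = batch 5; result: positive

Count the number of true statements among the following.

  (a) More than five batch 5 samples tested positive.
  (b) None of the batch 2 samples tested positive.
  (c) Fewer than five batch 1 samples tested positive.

(a) batch 5: |A| = 6, |A ∩ B| = 6; needs |A ∩ B| > 5 — true.
(b) batch 2: |A| = 9, |A ∩ B| = 0; needs A ∩ B = ∅ (|A ∩ B| = 0) — true.
(c) batch 1: |A| = 8, |A ∩ B| = 0; needs |A ∩ B| < 5 — true.

3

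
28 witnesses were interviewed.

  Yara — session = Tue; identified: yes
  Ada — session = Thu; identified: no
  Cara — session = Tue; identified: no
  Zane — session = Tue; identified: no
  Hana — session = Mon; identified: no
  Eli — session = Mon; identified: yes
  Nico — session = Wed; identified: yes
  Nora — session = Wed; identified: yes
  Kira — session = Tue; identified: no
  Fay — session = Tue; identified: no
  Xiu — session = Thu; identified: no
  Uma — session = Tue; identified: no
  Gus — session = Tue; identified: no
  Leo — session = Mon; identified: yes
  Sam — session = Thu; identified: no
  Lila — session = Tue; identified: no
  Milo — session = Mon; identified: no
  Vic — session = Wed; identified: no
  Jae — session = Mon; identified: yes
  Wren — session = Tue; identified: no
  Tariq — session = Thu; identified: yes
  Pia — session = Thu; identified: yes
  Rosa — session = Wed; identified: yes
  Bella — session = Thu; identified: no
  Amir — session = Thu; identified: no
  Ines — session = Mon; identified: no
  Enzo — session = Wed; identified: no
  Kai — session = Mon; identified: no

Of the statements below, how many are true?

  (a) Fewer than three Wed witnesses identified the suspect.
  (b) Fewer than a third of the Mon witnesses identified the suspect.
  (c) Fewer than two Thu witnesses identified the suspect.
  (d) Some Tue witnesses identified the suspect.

(a) Wed: |A| = 5, |A ∩ B| = 3; needs |A ∩ B| < 3 — false.
(b) Mon: |A| = 7, |A ∩ B| = 3; needs |A ∩ B| / |A| < 1/3 — false.
(c) Thu: |A| = 7, |A ∩ B| = 2; needs |A ∩ B| < 2 — false.
(d) Tue: |A| = 9, |A ∩ B| = 1; needs A ∩ B ≠ ∅ (|A ∩ B| ≥ 1) — true.

1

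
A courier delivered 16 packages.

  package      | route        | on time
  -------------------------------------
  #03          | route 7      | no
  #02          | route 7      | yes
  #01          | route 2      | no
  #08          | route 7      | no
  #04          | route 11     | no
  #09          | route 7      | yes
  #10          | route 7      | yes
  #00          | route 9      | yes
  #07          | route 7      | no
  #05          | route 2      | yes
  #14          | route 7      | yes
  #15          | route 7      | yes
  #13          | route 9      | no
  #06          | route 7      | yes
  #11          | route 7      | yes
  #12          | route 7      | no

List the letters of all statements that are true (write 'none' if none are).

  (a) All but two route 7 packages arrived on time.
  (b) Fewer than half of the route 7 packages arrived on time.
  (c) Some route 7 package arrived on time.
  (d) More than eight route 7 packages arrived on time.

|A| = 11, |A ∩ B| = 7, |A ∖ B| = 4.
(a) |A ∖ B| = 2: fails.
(b) |A ∩ B| < |A ∖ B|: fails.
(c) A ∩ B ≠ ∅ (|A ∩ B| ≥ 1): holds.
(d) |A ∩ B| > 8: fails.

(c)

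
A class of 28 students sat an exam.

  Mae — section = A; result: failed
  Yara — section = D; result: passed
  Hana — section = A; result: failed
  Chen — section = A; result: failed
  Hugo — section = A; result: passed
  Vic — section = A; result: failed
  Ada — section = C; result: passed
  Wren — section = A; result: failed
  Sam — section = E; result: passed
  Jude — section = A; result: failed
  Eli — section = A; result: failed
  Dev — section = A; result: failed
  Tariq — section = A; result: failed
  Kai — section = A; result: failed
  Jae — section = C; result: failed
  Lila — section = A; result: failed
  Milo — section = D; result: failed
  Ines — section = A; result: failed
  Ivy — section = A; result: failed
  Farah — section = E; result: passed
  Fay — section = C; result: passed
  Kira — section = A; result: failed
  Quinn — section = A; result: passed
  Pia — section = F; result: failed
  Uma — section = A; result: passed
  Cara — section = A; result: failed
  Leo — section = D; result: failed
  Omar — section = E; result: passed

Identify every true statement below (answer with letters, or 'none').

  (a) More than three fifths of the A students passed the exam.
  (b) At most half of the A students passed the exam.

(b)

|A| = 18, |A ∩ B| = 3, |A ∖ B| = 15.
(a) |A ∩ B| / |A| > 3/5: fails.
(b) |A ∩ B| ≤ |A ∖ B|: holds.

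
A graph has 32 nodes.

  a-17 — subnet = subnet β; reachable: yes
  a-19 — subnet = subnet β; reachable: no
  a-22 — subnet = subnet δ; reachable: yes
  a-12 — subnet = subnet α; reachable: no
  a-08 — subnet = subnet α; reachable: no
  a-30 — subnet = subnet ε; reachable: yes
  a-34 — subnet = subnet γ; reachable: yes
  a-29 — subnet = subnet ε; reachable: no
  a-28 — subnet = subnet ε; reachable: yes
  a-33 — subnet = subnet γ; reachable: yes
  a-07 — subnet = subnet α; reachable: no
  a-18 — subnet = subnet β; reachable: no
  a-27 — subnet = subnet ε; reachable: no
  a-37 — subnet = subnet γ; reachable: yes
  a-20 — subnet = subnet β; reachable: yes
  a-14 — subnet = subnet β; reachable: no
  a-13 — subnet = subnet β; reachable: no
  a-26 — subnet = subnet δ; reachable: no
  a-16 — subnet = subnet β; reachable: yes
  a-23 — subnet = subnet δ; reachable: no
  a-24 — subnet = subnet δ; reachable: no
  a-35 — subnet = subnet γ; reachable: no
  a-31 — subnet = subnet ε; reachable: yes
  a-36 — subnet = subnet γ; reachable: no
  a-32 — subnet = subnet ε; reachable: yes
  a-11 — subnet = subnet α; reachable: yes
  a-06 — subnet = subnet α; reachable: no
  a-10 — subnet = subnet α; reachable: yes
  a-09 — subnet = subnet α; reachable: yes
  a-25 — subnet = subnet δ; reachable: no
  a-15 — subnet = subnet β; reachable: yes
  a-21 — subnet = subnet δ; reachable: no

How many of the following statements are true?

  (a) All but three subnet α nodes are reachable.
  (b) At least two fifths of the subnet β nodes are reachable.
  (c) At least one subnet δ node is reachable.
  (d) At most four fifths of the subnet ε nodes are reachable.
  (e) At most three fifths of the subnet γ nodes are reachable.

4

(a) subnet α: |A| = 7, |A ∩ B| = 3; needs |A ∖ B| = 3 — false.
(b) subnet β: |A| = 8, |A ∩ B| = 4; needs |A ∩ B| / |A| ≥ 2/5 — true.
(c) subnet δ: |A| = 6, |A ∩ B| = 1; needs A ∩ B ≠ ∅ (|A ∩ B| ≥ 1) — true.
(d) subnet ε: |A| = 6, |A ∩ B| = 4; needs |A ∩ B| / |A| ≤ 4/5 — true.
(e) subnet γ: |A| = 5, |A ∩ B| = 3; needs |A ∩ B| / |A| ≤ 3/5 — true.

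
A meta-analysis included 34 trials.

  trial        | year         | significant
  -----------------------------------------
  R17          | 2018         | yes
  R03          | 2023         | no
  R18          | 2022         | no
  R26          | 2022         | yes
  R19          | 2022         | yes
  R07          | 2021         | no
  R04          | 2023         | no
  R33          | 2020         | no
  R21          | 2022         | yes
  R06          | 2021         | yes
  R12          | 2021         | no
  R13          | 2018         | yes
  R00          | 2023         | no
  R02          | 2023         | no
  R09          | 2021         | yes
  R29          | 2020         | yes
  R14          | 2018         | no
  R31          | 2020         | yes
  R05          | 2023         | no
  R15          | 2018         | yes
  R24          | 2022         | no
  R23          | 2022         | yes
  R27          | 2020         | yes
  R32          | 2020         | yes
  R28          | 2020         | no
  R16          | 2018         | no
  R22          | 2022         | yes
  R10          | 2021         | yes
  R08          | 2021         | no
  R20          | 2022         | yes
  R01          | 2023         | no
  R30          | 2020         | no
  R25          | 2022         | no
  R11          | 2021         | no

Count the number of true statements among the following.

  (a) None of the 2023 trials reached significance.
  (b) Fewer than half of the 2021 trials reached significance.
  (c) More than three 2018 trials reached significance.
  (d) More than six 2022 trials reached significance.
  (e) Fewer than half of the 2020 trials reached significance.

(a) 2023: |A| = 6, |A ∩ B| = 0; needs A ∩ B = ∅ (|A ∩ B| = 0) — true.
(b) 2021: |A| = 7, |A ∩ B| = 3; needs |A ∩ B| < |A ∖ B| — true.
(c) 2018: |A| = 5, |A ∩ B| = 3; needs |A ∩ B| > 3 — false.
(d) 2022: |A| = 9, |A ∩ B| = 6; needs |A ∩ B| > 6 — false.
(e) 2020: |A| = 7, |A ∩ B| = 4; needs |A ∩ B| < |A ∖ B| — false.

2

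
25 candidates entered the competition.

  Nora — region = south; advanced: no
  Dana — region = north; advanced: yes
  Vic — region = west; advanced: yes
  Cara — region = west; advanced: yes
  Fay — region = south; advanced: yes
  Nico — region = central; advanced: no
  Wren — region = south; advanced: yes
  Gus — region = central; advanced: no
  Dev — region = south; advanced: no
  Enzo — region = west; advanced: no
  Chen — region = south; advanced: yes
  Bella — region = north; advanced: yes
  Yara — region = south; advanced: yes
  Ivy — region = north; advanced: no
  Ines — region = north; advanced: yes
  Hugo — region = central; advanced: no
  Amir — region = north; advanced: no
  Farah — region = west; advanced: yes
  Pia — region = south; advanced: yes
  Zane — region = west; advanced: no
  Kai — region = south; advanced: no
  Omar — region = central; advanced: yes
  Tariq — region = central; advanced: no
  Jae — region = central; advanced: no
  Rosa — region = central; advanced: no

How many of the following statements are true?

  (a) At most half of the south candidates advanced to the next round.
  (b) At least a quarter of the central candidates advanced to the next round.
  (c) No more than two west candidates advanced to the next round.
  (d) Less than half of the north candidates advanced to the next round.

(a) south: |A| = 8, |A ∩ B| = 5; needs |A ∩ B| ≤ |A ∖ B| — false.
(b) central: |A| = 7, |A ∩ B| = 1; needs |A ∩ B| / |A| ≥ 1/4 — false.
(c) west: |A| = 5, |A ∩ B| = 3; needs |A ∩ B| ≤ 2 — false.
(d) north: |A| = 5, |A ∩ B| = 3; needs |A ∩ B| < |A ∖ B| — false.

0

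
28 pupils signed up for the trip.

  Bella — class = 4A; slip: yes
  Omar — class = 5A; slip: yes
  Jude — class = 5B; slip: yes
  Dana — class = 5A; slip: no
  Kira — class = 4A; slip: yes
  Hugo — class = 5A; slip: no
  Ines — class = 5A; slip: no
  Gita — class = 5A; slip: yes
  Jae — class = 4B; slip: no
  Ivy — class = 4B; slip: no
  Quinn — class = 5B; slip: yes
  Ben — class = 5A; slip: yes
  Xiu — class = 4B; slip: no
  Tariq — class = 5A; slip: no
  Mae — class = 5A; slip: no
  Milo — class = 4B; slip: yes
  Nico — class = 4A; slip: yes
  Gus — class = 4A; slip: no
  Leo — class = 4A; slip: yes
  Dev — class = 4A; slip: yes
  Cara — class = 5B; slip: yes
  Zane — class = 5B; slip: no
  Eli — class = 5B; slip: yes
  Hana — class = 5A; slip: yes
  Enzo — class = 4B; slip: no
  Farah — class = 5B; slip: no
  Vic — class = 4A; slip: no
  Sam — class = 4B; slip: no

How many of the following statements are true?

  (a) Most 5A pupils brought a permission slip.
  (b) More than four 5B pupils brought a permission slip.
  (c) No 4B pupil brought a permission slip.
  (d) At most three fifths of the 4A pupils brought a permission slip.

0

(a) 5A: |A| = 9, |A ∩ B| = 4; needs |A ∩ B| > |A ∖ B| — false.
(b) 5B: |A| = 6, |A ∩ B| = 4; needs |A ∩ B| > 4 — false.
(c) 4B: |A| = 6, |A ∩ B| = 1; needs A ∩ B = ∅ (|A ∩ B| = 0) — false.
(d) 4A: |A| = 7, |A ∩ B| = 5; needs |A ∩ B| / |A| ≤ 3/5 — false.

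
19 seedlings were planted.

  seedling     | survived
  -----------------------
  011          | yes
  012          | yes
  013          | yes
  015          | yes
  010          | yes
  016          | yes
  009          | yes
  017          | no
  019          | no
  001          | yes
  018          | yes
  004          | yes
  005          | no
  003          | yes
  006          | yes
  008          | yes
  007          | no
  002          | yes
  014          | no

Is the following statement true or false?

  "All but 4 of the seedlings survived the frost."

False

The determiner here denotes the relation: |A ∖ B| = 4.
|A| = 19, |A ∩ B| = 14, |A ∖ B| = 5.
|A ∖ B| = 5, so the statement is false.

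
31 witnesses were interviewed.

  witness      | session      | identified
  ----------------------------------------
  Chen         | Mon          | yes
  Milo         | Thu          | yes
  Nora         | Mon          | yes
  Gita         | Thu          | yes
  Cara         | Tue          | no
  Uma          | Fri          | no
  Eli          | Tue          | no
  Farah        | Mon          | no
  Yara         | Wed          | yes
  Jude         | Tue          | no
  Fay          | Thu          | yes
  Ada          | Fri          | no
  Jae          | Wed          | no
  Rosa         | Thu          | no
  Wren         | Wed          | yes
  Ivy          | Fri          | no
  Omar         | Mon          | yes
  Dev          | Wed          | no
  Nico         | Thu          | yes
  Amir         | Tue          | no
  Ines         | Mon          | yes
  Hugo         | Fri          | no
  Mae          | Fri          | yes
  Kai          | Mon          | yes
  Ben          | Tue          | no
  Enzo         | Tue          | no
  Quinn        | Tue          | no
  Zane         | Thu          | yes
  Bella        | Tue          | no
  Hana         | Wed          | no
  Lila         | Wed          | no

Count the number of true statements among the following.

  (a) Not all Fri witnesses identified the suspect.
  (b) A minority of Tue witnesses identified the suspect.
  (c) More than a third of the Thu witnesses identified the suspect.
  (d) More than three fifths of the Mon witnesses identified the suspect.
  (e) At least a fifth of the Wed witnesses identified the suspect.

(a) Fri: |A| = 5, |A ∩ B| = 1; needs A ⊄ B (|A ∖ B| ≥ 1) — true.
(b) Tue: |A| = 8, |A ∩ B| = 0; needs |A ∩ B| < |A ∖ B| — true.
(c) Thu: |A| = 6, |A ∩ B| = 5; needs |A ∩ B| / |A| > 1/3 — true.
(d) Mon: |A| = 6, |A ∩ B| = 5; needs |A ∩ B| / |A| > 3/5 — true.
(e) Wed: |A| = 6, |A ∩ B| = 2; needs |A ∩ B| / |A| ≥ 1/5 — true.

5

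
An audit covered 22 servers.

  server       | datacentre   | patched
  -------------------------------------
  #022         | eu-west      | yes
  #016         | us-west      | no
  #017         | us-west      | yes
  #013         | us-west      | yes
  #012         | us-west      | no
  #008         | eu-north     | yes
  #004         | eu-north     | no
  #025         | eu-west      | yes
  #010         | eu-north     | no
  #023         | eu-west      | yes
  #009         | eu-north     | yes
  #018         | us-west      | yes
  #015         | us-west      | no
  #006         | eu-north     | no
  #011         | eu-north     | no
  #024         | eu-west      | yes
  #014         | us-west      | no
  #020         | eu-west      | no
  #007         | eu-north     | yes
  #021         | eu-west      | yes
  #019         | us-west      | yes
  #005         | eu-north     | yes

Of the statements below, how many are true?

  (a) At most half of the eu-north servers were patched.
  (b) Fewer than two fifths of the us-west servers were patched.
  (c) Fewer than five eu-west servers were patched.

(a) eu-north: |A| = 8, |A ∩ B| = 4; needs |A ∩ B| ≤ |A ∖ B| — true.
(b) us-west: |A| = 8, |A ∩ B| = 4; needs |A ∩ B| / |A| < 2/5 — false.
(c) eu-west: |A| = 6, |A ∩ B| = 5; needs |A ∩ B| < 5 — false.

1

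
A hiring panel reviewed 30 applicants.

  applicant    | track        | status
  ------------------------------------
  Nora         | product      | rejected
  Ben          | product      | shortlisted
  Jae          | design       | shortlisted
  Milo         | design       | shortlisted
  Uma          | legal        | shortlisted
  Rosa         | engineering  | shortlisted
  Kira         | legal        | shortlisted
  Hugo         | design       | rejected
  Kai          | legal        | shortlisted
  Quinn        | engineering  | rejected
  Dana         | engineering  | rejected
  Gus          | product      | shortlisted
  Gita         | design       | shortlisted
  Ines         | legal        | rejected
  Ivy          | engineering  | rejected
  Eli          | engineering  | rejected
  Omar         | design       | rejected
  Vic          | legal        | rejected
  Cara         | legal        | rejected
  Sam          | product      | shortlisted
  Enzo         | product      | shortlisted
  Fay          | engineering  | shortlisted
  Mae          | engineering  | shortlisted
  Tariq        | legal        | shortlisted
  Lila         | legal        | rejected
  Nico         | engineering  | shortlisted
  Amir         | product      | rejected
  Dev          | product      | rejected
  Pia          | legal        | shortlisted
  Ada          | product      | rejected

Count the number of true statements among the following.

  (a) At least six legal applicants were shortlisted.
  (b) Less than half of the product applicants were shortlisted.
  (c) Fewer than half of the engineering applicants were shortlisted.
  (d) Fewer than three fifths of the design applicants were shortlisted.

(a) legal: |A| = 9, |A ∩ B| = 5; needs |A ∩ B| ≥ 6 — false.
(b) product: |A| = 8, |A ∩ B| = 4; needs |A ∩ B| < |A ∖ B| — false.
(c) engineering: |A| = 8, |A ∩ B| = 4; needs |A ∩ B| < |A ∖ B| — false.
(d) design: |A| = 5, |A ∩ B| = 3; needs |A ∩ B| / |A| < 3/5 — false.

0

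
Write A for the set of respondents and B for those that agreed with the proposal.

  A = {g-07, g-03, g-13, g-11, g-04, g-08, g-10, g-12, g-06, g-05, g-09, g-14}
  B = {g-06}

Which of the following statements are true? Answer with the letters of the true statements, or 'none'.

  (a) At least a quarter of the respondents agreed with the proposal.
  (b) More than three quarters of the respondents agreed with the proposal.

none

|A| = 12, |A ∩ B| = 1, |A ∖ B| = 11.
(a) |A ∩ B| / |A| ≥ 1/4: fails.
(b) |A ∩ B| / |A| > 3/4: fails.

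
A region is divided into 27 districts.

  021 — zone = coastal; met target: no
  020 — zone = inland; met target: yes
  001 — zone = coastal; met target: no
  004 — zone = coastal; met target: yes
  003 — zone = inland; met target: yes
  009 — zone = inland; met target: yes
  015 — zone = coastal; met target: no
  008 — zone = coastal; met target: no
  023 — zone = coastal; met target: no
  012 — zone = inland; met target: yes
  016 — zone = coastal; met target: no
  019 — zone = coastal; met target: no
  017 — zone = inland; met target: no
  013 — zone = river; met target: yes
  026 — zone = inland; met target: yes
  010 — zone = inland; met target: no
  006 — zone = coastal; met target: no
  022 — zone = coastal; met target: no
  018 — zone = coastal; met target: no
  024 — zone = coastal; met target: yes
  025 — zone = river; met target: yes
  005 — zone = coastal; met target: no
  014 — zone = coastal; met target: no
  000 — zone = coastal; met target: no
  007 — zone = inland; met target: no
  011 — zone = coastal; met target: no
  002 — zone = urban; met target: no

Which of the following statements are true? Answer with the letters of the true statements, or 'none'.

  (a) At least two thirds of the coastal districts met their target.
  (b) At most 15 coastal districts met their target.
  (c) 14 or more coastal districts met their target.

|A| = 16, |A ∩ B| = 2, |A ∖ B| = 14.
(a) |A ∩ B| / |A| ≥ 2/3: fails.
(b) |A ∩ B| ≤ 15: holds.
(c) |A ∩ B| ≥ 14: fails.

(b)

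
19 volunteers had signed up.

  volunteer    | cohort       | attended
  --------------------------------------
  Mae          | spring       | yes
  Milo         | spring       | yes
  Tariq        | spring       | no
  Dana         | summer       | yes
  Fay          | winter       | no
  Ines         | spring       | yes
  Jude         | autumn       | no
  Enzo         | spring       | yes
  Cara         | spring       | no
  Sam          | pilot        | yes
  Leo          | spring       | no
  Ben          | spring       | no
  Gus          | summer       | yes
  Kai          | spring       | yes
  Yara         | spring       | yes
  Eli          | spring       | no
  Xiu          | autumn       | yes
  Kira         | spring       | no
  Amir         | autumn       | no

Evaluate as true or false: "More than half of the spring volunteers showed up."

'More than half of the spring volunteers showed up' holds iff |A ∩ B| > |A ∖ B|.
A (the restrictor) = {Mae, Milo, Tariq, Ines, Enzo, Cara, Leo, Ben, Kai, Yara, Eli, Kira}, |A| = 12.
A ∩ B = {Mae, Milo, Ines, Enzo, Kai, Yara}, so |A ∩ B| = 6.
A ∖ B = {Tariq, Cara, Leo, Ben, Eli, Kira}, so |A ∖ B| = 6.
6 = 6, so the statement is false.

False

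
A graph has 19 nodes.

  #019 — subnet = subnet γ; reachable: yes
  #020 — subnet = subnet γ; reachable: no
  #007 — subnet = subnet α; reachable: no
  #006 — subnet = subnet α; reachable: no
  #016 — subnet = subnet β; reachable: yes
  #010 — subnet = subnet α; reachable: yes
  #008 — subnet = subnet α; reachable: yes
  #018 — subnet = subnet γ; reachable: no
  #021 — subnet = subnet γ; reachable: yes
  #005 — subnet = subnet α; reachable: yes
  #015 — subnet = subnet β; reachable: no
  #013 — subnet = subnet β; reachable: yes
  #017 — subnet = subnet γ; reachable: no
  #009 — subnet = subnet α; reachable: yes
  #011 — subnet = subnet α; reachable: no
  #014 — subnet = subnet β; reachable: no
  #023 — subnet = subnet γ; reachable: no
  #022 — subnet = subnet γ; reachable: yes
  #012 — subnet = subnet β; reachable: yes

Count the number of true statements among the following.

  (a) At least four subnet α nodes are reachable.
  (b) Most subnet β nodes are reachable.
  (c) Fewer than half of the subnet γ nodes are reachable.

(a) subnet α: |A| = 7, |A ∩ B| = 4; needs |A ∩ B| ≥ 4 — true.
(b) subnet β: |A| = 5, |A ∩ B| = 3; needs |A ∩ B| > |A ∖ B| — true.
(c) subnet γ: |A| = 7, |A ∩ B| = 3; needs |A ∩ B| < |A ∖ B| — true.

3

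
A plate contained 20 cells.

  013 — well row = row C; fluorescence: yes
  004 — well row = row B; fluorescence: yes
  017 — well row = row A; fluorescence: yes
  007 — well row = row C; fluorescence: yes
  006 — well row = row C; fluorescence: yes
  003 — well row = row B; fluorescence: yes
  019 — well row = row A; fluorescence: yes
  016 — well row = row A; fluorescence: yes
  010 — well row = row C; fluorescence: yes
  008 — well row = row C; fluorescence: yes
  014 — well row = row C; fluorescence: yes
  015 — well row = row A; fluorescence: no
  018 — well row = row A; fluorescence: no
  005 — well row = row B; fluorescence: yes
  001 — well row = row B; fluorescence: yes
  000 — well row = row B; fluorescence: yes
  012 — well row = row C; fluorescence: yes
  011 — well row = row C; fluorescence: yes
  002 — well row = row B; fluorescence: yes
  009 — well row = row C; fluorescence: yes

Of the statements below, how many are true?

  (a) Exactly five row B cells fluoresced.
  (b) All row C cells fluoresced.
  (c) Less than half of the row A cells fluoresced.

(a) row B: |A| = 6, |A ∩ B| = 6; needs |A ∩ B| = 5 — false.
(b) row C: |A| = 9, |A ∩ B| = 9; needs A ⊆ B, i.e. every element of A is in B (|A ∖ B| = 0) — true.
(c) row A: |A| = 5, |A ∩ B| = 3; needs |A ∩ B| < |A ∖ B| — false.

1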